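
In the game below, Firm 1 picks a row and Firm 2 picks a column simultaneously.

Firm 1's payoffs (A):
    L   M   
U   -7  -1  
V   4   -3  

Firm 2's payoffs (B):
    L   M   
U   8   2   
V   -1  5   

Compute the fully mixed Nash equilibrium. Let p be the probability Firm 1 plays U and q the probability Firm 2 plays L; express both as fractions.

Each player's mixing probability is pinned down by making the *other* player indifferent.
Firm 2 indifferent between L and M: p·8 + (1−p)·(-1) = p·2 + (1−p)·5 ⟹ (-1) + 9p = 5 + (-3)p ⟹ p = 1/2.
Firm 1 indifferent between U and V: q·(-7) + (1−q)·(-1) = q·4 + (1−q)·(-3) ⟹ (-1) + (-6)q = (-3) + 7q ⟹ q = 2/13.

p = 1/2, q = 2/13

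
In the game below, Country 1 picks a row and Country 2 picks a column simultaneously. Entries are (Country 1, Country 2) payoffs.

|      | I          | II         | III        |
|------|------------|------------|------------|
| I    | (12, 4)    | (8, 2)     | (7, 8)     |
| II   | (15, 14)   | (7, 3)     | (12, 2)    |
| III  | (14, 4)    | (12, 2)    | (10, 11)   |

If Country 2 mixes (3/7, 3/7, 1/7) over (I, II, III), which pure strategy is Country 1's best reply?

III

Country 1's best reply maximizes expected payoff against the mix.
I: (3/7)·12 + (3/7)·8 + (1/7)·7 = 67/7
II: (3/7)·15 + (3/7)·7 + (1/7)·12 = 78/7
III: (3/7)·14 + (3/7)·12 + (1/7)·10 = 88/7
Highest expected payoff is 88/7, from III.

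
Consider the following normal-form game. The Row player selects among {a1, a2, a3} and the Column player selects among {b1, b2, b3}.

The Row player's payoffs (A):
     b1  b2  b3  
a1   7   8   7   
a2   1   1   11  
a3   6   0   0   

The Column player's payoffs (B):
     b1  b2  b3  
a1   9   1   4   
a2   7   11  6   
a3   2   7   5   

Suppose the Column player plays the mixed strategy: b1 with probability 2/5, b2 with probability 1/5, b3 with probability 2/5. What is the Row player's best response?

a1

Compute the Row player's expected payoff from each pure strategy against the given mix.
a1: (2/5)·7 + (1/5)·8 + (2/5)·7 = 36/5
a2: (2/5)·1 + (1/5)·1 + (2/5)·11 = 5
a3: (2/5)·6 + (1/5)·0 + (2/5)·0 = 12/5
Highest expected payoff is 36/5, from a1.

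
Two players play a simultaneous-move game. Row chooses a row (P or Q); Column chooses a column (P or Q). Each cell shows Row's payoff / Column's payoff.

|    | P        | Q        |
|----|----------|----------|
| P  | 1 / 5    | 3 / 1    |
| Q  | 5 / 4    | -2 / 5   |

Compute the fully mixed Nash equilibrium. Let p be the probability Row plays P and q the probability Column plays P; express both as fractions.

p = 1/5, q = 5/9

Each player's mixing probability is pinned down by making the *other* player indifferent.
Column indifferent between P and Q: p·5 + (1−p)·4 = p·1 + (1−p)·5 ⟹ 4 + 1p = 5 + (-4)p ⟹ p = 1/5.
Row indifferent between P and Q: q·1 + (1−q)·3 = q·5 + (1−q)·(-2) ⟹ 3 + (-2)q = (-2) + 7q ⟹ q = 5/9.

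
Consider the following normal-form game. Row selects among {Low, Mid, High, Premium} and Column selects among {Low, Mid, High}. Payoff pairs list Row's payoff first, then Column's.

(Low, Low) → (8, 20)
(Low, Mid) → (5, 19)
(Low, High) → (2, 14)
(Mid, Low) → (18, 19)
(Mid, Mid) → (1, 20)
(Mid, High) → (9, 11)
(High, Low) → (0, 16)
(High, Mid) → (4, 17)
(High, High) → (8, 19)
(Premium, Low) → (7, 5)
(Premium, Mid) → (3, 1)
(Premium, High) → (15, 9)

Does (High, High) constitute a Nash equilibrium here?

No

Holding Column at High: Row gets 8 from High but could get 15 by switching to Premium. Row has a profitable deviation.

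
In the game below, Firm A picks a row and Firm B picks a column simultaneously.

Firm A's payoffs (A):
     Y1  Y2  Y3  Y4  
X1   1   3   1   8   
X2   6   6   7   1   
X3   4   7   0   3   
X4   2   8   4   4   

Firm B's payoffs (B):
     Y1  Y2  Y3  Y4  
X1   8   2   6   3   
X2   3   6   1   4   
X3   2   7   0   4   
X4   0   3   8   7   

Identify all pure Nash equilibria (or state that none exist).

There is no pure-strategy Nash equilibrium

Find each player's best response to every opponent strategy; NE are the intersections.
Firm A's best responses — vs Y1: X2 (payoff 6); vs Y2: X4 (payoff 8); vs Y3: X2 (payoff 7); vs Y4: X1 (payoff 8).
Firm B's best responses — vs X1: Y1 (payoff 8); vs X2: Y2 (payoff 6); vs X3: Y2 (payoff 7); vs X4: Y3 (payoff 8).
No cell has both players best-responding. For instance, Firm A's best reply to Y1 is X2, but against X2 Firm B prefers Y2 over Y1.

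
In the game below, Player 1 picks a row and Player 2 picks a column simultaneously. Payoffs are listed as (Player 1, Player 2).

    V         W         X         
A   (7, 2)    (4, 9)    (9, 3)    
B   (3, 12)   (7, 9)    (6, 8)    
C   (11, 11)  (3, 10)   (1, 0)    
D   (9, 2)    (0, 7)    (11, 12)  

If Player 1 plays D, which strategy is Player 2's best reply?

X

With Player 1 fixed at D, Player 2's payoffs are: V → 2, W → 7, X → 12.
The maximum is 12, achieved by X.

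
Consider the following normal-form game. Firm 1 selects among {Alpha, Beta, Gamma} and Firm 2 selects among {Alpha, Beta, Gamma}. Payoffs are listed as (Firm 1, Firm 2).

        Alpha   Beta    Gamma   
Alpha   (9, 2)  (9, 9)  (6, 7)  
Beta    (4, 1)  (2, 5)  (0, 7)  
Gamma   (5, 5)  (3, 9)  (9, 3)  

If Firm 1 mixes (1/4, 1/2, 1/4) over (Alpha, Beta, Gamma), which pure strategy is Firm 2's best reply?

Firm 2's best reply maximizes expected payoff against the mix.
Alpha: (1/4)·2 + (1/2)·1 + (1/4)·5 = 9/4
Beta: (1/4)·9 + (1/2)·5 + (1/4)·9 = 7
Gamma: (1/4)·7 + (1/2)·7 + (1/4)·3 = 6
Highest expected payoff is 7, from Beta.

Beta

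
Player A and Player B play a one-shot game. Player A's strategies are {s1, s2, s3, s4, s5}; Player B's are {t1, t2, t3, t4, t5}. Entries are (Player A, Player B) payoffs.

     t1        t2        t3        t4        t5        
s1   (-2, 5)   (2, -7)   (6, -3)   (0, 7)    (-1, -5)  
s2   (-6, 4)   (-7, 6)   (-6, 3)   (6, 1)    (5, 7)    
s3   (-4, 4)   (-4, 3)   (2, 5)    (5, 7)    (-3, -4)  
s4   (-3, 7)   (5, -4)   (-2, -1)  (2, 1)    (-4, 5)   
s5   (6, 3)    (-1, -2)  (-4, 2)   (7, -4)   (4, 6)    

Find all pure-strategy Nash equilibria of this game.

(s2, t5)

A profile is a Nash equilibrium when each player is best-responding to the other.
Player A's best responses — vs t1: s5 (payoff 6); vs t2: s4 (payoff 5); vs t3: s1 (payoff 6); vs t4: s5 (payoff 7); vs t5: s2 (payoff 5).
Player B's best responses — vs s1: t4 (payoff 7); vs s2: t5 (payoff 7); vs s3: t4 (payoff 7); vs s4: t1 (payoff 7); vs s5: t5 (payoff 6).
The only mutual best response is (s2, t5); neither player gains by switching there.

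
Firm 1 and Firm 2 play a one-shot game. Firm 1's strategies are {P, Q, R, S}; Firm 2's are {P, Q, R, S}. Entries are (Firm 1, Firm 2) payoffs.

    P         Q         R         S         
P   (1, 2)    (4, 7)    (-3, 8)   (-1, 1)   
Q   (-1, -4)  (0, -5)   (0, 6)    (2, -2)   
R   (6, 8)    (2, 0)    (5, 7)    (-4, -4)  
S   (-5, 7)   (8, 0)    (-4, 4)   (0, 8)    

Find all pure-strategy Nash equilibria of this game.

(R, P)

Check mutual best responses: a cell is a NE iff neither player can gain by unilaterally deviating.
Firm 1's best responses — vs P: R (payoff 6); vs Q: S (payoff 8); vs R: R (payoff 5); vs S: Q (payoff 2).
Firm 2's best responses — vs P: R (payoff 8); vs Q: R (payoff 6); vs R: P (payoff 8); vs S: S (payoff 8).
The only mutual best response is (R, P); neither player gains by switching there.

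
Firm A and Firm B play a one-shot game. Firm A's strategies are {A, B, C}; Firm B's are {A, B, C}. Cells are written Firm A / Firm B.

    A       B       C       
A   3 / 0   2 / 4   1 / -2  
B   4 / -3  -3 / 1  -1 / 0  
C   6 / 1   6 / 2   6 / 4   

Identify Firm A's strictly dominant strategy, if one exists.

Check whether one of Firm A's strategies beats all alternatives regardless of what the opponent does.
C strictly dominates: vs A: 6 > each of {3, 4}; vs B: 6 > each of {2, -3}; vs C: 6 > each of {1, -1}.

C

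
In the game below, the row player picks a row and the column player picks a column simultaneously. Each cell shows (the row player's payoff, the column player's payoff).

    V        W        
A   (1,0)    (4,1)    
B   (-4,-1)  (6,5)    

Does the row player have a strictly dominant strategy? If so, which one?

Check whether one of the row player's strategies beats all alternatives regardless of what the opponent does.
A is not dominant: against W, B gives 6 > 4.
B is not dominant: against V, A gives 1 > -4.
No single strategy is best against every opponent action.

None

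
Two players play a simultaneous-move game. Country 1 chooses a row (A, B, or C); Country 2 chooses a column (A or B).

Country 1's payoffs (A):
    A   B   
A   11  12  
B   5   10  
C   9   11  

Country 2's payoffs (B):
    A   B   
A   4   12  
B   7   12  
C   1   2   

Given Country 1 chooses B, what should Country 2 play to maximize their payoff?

With Country 1 fixed at B, Country 2's payoffs are: A → 7, B → 12.
The maximum is 12, achieved by B.

B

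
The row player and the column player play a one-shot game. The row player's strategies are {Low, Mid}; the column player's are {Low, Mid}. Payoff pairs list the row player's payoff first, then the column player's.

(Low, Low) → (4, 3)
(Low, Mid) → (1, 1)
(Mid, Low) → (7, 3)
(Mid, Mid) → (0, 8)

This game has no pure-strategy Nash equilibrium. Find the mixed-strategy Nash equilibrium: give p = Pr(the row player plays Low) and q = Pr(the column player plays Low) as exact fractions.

In a mixed NE each player is indifferent between their pure strategies, so the opponent's mix sets the indifference.
The column player indifferent between Low and Mid: p·3 + (1−p)·3 = p·1 + (1−p)·8 ⟹ 3 + 0p = 8 + (-7)p ⟹ p = 5/7.
The row player indifferent between Low and Mid: q·4 + (1−q)·1 = q·7 + (1−q)·0 ⟹ 1 + 3q = 0 + 7q ⟹ q = 1/4.

p = 5/7, q = 1/4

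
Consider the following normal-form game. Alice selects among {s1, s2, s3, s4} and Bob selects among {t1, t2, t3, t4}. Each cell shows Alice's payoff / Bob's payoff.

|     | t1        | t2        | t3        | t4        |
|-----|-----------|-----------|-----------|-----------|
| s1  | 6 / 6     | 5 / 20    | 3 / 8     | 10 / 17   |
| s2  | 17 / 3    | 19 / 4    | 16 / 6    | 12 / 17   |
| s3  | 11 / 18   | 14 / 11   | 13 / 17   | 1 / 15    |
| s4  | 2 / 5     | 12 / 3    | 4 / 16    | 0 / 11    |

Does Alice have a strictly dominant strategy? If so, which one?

A strategy is strictly dominant if it gives Alice a strictly higher payoff than every other strategy, against every choice by the opponent.
s2 strictly dominates: vs t1: 17 > each of {6, 11, 2}; vs t2: 19 > each of {5, 14, 12}; vs t3: 16 > each of {3, 13, 4}; vs t4: 12 > each of {10, 1, 0}.

s2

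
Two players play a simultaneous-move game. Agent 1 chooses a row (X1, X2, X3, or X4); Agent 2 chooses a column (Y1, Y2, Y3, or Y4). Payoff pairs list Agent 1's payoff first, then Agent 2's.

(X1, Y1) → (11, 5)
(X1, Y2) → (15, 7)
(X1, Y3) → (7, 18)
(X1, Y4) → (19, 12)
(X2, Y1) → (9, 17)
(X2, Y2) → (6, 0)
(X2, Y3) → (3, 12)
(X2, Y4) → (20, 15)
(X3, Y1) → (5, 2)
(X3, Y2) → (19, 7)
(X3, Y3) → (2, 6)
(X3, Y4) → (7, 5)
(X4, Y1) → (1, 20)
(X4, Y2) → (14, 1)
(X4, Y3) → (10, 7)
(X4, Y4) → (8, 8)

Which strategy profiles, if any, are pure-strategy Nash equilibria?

(X3, Y2)

Find each player's best response to every opponent strategy; NE are the intersections.
Agent 1's best responses — vs Y1: X1 (payoff 11); vs Y2: X3 (payoff 19); vs Y3: X4 (payoff 10); vs Y4: X2 (payoff 20).
Agent 2's best responses — vs X1: Y3 (payoff 18); vs X2: Y1 (payoff 17); vs X3: Y2 (payoff 7); vs X4: Y1 (payoff 20).
The only mutual best response is (X3, Y2); neither player gains by switching there.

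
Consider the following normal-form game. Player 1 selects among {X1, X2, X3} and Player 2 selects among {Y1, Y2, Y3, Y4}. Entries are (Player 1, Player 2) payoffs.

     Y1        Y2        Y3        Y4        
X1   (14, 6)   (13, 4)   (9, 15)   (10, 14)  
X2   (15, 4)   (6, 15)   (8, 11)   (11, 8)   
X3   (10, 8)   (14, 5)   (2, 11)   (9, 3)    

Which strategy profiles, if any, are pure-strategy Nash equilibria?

(X1, Y3)

Find each player's best response to every opponent strategy; NE are the intersections.
Player 1's best responses — vs Y1: X2 (payoff 15); vs Y2: X3 (payoff 14); vs Y3: X1 (payoff 9); vs Y4: X2 (payoff 11).
Player 2's best responses — vs X1: Y3 (payoff 15); vs X2: Y2 (payoff 15); vs X3: Y3 (payoff 11).
The only mutual best response is (X1, Y3); neither player gains by switching there.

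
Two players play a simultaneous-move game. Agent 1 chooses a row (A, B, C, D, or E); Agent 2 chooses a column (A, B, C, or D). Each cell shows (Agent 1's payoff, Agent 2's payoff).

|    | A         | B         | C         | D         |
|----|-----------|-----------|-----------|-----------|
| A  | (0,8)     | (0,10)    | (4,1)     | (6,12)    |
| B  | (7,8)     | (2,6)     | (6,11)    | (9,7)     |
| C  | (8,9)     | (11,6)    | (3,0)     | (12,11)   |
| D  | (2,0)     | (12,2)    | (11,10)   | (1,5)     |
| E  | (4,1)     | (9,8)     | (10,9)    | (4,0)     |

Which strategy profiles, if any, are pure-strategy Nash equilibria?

Find each player's best response to every opponent strategy; NE are the intersections.
Agent 1's best responses — vs A: C (payoff 8); vs B: D (payoff 12); vs C: D (payoff 11); vs D: C (payoff 12).
Agent 2's best responses — vs A: D (payoff 12); vs B: C (payoff 11); vs C: D (payoff 11); vs D: C (payoff 10); vs E: C (payoff 9).
Mutual best responses occur at (C, D) and (D, C); at each, neither player gains by switching.

(C, D) and (D, C)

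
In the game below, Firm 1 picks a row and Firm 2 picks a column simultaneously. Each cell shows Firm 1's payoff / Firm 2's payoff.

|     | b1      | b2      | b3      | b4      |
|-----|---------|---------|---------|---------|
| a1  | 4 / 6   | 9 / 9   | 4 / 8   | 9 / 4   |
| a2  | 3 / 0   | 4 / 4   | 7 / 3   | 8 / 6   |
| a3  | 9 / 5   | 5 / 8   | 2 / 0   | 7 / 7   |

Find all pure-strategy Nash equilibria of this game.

(a1, b2)

A profile is a Nash equilibrium when each player is best-responding to the other.
Firm 1's best responses — vs b1: a3 (payoff 9); vs b2: a1 (payoff 9); vs b3: a2 (payoff 7); vs b4: a1 (payoff 9).
Firm 2's best responses — vs a1: b2 (payoff 9); vs a2: b4 (payoff 6); vs a3: b2 (payoff 8).
The only mutual best response is (a1, b2); neither player gains by switching there.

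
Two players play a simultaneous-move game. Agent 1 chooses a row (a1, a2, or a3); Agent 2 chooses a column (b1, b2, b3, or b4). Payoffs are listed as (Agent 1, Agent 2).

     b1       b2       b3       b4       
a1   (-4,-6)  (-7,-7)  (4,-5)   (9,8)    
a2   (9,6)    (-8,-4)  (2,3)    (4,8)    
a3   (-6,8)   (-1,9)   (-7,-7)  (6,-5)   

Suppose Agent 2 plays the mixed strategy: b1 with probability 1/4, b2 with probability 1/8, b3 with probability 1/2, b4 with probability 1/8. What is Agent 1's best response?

a2

Compute Agent 1's expected payoff from each pure strategy against the given mix.
a1: (1/4)·(-4) + (1/8)·(-7) + (1/2)·4 + (1/8)·9 = 5/4
a2: (1/4)·9 + (1/8)·(-8) + (1/2)·2 + (1/8)·4 = 11/4
a3: (1/4)·(-6) + (1/8)·(-1) + (1/2)·(-7) + (1/8)·6 = -35/8
Highest expected payoff is 11/4, from a2.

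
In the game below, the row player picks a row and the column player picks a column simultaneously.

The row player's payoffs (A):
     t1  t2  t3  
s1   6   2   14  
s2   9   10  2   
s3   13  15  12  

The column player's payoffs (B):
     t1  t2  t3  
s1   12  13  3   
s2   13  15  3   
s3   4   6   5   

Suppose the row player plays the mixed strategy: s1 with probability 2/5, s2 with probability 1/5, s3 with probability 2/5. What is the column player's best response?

t2

The column player's best reply maximizes expected payoff against the mix.
t1: (2/5)·12 + (1/5)·13 + (2/5)·4 = 9
t2: (2/5)·13 + (1/5)·15 + (2/5)·6 = 53/5
t3: (2/5)·3 + (1/5)·3 + (2/5)·5 = 19/5
Highest expected payoff is 53/5, from t2.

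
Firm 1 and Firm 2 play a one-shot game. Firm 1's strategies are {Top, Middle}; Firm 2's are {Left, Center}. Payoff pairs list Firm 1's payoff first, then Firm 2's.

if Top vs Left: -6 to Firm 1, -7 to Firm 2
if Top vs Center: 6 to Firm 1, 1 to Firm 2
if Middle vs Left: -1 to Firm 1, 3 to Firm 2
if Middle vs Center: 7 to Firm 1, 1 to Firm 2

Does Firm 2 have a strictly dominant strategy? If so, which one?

No strictly dominant strategy

A strategy is strictly dominant if it gives Firm 2 a strictly higher payoff than every other strategy, against every choice by the opponent.
Left is not dominant: against Top, Center gives 1 > -7.
Center is not dominant: against Middle, Left gives 3 > 1.
No single strategy is best against every opponent action.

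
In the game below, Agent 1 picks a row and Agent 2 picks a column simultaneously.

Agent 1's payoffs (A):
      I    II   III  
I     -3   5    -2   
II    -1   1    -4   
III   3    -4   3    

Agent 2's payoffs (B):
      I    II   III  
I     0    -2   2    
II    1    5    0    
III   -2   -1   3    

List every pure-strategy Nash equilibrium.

Find each player's best response to every opponent strategy; NE are the intersections.
Agent 1's best responses — vs I: III (payoff 3); vs II: I (payoff 5); vs III: III (payoff 3).
Agent 2's best responses — vs I: III (payoff 2); vs II: II (payoff 5); vs III: III (payoff 3).
The only mutual best response is (III, III); neither player gains by switching there.

(III, III)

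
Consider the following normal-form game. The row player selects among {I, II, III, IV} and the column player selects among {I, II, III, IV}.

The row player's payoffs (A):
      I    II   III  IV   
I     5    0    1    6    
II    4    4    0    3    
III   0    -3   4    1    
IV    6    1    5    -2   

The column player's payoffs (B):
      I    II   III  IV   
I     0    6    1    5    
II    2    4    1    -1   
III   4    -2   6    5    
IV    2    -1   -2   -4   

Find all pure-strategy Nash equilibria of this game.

Find each player's best response to every opponent strategy; NE are the intersections.
The row player's best responses — vs I: IV (payoff 6); vs II: II (payoff 4); vs III: IV (payoff 5); vs IV: I (payoff 6).
The column player's best responses — vs I: II (payoff 6); vs II: II (payoff 4); vs III: III (payoff 6); vs IV: I (payoff 2).
Mutual best responses occur at (II, II) and (IV, I); at each, neither player gains by switching.

(II, II) and (IV, I)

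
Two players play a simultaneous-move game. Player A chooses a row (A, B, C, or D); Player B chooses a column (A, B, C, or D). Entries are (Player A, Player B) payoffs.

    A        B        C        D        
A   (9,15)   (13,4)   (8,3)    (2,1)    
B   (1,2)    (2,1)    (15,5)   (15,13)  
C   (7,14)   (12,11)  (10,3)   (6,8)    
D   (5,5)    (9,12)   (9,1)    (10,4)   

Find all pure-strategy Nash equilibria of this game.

(A, A) and (B, D)

Find each player's best response to every opponent strategy; NE are the intersections.
Player A's best responses — vs A: A (payoff 9); vs B: A (payoff 13); vs C: B (payoff 15); vs D: B (payoff 15).
Player B's best responses — vs A: A (payoff 15); vs B: D (payoff 13); vs C: A (payoff 14); vs D: B (payoff 12).
Mutual best responses occur at (A, A) and (B, D); at each, neither player gains by switching.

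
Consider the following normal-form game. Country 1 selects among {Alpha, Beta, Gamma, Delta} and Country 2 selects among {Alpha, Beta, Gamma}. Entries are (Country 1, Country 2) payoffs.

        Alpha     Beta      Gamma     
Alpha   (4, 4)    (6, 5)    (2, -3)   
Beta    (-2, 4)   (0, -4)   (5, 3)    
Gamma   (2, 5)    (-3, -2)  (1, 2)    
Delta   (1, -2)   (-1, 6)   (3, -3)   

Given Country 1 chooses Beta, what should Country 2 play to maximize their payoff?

With Country 1 fixed at Beta, Country 2's payoffs are: Alpha → 4, Beta → -4, Gamma → 3.
The maximum is 4, achieved by Alpha.

Alpha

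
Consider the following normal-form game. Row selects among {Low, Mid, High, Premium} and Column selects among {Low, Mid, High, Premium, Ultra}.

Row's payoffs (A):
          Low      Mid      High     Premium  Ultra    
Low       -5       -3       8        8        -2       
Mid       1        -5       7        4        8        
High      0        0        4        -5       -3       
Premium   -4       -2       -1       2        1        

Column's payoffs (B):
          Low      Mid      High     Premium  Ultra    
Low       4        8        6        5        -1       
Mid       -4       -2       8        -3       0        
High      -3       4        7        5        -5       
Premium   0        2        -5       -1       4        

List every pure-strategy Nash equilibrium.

There is no pure-strategy Nash equilibrium

Check mutual best responses: a cell is a NE iff neither player can gain by unilaterally deviating.
Row's best responses — vs Low: Mid (payoff 1); vs Mid: High (payoff 0); vs High: Low (payoff 8); vs Premium: Low (payoff 8); vs Ultra: Mid (payoff 8).
Column's best responses — vs Low: Mid (payoff 8); vs Mid: High (payoff 8); vs High: High (payoff 7); vs Premium: Ultra (payoff 4).
No cell has both players best-responding. For instance, Row's best reply to Premium is Low, but against Low Column prefers Mid over Premium.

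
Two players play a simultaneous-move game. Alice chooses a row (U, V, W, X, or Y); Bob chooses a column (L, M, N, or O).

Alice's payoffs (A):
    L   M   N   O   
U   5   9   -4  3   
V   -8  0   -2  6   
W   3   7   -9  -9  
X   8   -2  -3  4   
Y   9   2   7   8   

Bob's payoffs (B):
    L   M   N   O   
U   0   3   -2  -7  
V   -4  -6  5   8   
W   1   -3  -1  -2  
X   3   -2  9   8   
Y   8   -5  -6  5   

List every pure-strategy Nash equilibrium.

Find each player's best response to every opponent strategy; NE are the intersections.
Alice's best responses — vs L: Y (payoff 9); vs M: U (payoff 9); vs N: Y (payoff 7); vs O: Y (payoff 8).
Bob's best responses — vs U: M (payoff 3); vs V: O (payoff 8); vs W: L (payoff 1); vs X: N (payoff 9); vs Y: L (payoff 8).
Mutual best responses occur at (U, M) and (Y, L); at each, neither player gains by switching.

(U, M) and (Y, L)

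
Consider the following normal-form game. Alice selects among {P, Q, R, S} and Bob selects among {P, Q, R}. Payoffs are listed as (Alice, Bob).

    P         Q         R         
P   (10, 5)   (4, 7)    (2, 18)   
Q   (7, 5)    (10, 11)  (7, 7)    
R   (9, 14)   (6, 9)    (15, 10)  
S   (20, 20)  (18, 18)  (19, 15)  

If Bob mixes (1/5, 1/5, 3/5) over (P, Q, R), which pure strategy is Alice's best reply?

Compute Alice's expected payoff from each pure strategy against the given mix.
P: (1/5)·10 + (1/5)·4 + (3/5)·2 = 4
Q: (1/5)·7 + (1/5)·10 + (3/5)·7 = 38/5
R: (1/5)·9 + (1/5)·6 + (3/5)·15 = 12
S: (1/5)·20 + (1/5)·18 + (3/5)·19 = 19
Highest expected payoff is 19, from S.

S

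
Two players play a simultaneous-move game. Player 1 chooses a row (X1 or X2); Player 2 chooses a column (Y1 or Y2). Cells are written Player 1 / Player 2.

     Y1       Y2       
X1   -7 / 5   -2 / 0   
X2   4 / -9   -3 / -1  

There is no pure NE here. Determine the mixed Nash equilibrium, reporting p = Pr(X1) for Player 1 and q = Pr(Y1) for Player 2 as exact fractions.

Each player's mixing probability is pinned down by making the *other* player indifferent.
Player 2 indifferent between Y1 and Y2: p·5 + (1−p)·(-9) = p·0 + (1−p)·(-1) ⟹ (-9) + 14p = (-1) + 1p ⟹ p = 8/13.
Player 1 indifferent between X1 and X2: q·(-7) + (1−q)·(-2) = q·4 + (1−q)·(-3) ⟹ (-2) + (-5)q = (-3) + 7q ⟹ q = 1/12.

p = 8/13, q = 1/12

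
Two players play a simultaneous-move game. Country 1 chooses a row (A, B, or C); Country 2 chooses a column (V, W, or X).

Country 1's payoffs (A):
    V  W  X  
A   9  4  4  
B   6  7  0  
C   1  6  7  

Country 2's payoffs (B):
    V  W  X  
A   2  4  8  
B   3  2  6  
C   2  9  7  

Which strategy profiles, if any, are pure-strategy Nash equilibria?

A profile is a Nash equilibrium when each player is best-responding to the other.
Country 1's best responses — vs V: A (payoff 9); vs W: B (payoff 7); vs X: C (payoff 7).
Country 2's best responses — vs A: X (payoff 8); vs B: X (payoff 6); vs C: W (payoff 9).
No cell has both players best-responding. For instance, Country 1's best reply to W is B, but against B Country 2 prefers X over W.

None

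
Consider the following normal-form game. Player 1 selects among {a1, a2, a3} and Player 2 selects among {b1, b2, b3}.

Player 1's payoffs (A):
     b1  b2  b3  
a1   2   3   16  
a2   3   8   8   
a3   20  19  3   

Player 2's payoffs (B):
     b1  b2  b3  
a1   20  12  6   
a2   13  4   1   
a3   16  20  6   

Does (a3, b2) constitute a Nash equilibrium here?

Yes

Holding Player 2 at b2: Player 1 gets 19 from a3, versus 3 from a1, 8 from a2. No profitable deviation for Player 1.
Holding Player 1 at a3: Player 2 gets 20 from b2, versus 16 from b1, 6 from b3. No profitable deviation for Player 2 either.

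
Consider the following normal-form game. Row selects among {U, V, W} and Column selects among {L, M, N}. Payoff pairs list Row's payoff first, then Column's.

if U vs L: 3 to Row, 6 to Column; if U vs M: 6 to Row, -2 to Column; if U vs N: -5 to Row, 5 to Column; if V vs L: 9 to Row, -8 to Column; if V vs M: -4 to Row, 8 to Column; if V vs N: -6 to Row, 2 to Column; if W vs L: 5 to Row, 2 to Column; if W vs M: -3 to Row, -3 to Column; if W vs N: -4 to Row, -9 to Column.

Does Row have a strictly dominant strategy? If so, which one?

A strategy is strictly dominant if it gives Row a strictly higher payoff than every other strategy, against every choice by the opponent.
U is not dominant: against L, V gives 9 > 3.
V is not dominant: against M, U gives 6 > -4.
W is not dominant: against L, V gives 9 > 5.
No single strategy is best against every opponent action.

None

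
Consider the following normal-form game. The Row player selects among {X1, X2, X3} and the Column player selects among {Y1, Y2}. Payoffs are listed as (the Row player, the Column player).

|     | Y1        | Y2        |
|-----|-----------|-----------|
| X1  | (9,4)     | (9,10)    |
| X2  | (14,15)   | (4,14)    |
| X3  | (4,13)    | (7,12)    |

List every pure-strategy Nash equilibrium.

Check mutual best responses: a cell is a NE iff neither player can gain by unilaterally deviating.
The Row player's best responses — vs Y1: X2 (payoff 14); vs Y2: X1 (payoff 9).
The Column player's best responses — vs X1: Y2 (payoff 10); vs X2: Y1 (payoff 15); vs X3: Y1 (payoff 13).
Mutual best responses occur at (X1, Y2) and (X2, Y1); at each, neither player gains by switching.

(X1, Y2) and (X2, Y1)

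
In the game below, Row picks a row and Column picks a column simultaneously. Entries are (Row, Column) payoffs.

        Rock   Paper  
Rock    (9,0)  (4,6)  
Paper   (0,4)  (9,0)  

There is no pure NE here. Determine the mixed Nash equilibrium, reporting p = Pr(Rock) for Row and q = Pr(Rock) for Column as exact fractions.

Each player's mixing probability is pinned down by making the *other* player indifferent.
Column indifferent between Rock and Paper: p·0 + (1−p)·4 = p·6 + (1−p)·0 ⟹ 4 + (-4)p = 0 + 6p ⟹ p = 2/5.
Row indifferent between Rock and Paper: q·9 + (1−q)·4 = q·0 + (1−q)·9 ⟹ 4 + 5q = 9 + (-9)q ⟹ q = 5/14.

p = 2/5, q = 5/14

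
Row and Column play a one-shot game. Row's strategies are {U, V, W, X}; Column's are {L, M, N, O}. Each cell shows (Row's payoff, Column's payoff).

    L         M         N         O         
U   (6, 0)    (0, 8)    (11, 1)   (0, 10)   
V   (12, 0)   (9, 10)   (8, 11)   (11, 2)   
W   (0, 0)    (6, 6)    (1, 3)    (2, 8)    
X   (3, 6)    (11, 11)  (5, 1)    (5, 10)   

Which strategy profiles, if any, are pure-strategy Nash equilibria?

(X, M)

Check mutual best responses: a cell is a NE iff neither player can gain by unilaterally deviating.
Row's best responses — vs L: V (payoff 12); vs M: X (payoff 11); vs N: U (payoff 11); vs O: V (payoff 11).
Column's best responses — vs U: O (payoff 10); vs V: N (payoff 11); vs W: O (payoff 8); vs X: M (payoff 11).
The only mutual best response is (X, M); neither player gains by switching there.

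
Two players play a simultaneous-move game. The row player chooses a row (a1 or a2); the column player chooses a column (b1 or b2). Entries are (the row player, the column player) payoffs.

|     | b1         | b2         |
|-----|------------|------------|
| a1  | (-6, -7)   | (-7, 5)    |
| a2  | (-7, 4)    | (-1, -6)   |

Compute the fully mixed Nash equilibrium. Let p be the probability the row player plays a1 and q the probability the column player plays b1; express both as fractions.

Each player's mixing probability is pinned down by making the *other* player indifferent.
The column player indifferent between b1 and b2: p·(-7) + (1−p)·4 = p·5 + (1−p)·(-6) ⟹ 4 + (-11)p = (-6) + 11p ⟹ p = 5/11.
The row player indifferent between a1 and a2: q·(-6) + (1−q)·(-7) = q·(-7) + (1−q)·(-1) ⟹ (-7) + 1q = (-1) + (-6)q ⟹ q = 6/7.

p = 5/11, q = 6/7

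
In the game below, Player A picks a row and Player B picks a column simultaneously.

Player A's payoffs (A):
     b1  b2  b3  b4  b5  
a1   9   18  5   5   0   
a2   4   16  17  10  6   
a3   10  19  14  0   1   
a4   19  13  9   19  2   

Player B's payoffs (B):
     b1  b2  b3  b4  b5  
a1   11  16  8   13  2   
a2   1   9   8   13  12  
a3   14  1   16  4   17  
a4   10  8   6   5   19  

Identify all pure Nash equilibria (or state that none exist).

None

A profile is a Nash equilibrium when each player is best-responding to the other.
Player A's best responses — vs b1: a4 (payoff 19); vs b2: a3 (payoff 19); vs b3: a2 (payoff 17); vs b4: a4 (payoff 19); vs b5: a2 (payoff 6).
Player B's best responses — vs a1: b2 (payoff 16); vs a2: b4 (payoff 13); vs a3: b5 (payoff 17); vs a4: b5 (payoff 19).
No cell has both players best-responding. For instance, Player A's best reply to b3 is a2, but against a2 Player B prefers b4 over b3.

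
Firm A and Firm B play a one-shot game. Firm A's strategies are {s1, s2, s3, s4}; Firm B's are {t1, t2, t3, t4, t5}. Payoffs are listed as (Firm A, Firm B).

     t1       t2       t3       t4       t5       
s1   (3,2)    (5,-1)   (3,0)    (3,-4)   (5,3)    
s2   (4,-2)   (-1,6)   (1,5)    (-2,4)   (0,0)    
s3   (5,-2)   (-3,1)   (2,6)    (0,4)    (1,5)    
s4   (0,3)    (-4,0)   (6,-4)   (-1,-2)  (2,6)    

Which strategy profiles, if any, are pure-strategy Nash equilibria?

(s1, t5)

A profile is a Nash equilibrium when each player is best-responding to the other.
Firm A's best responses — vs t1: s3 (payoff 5); vs t2: s1 (payoff 5); vs t3: s4 (payoff 6); vs t4: s1 (payoff 3); vs t5: s1 (payoff 5).
Firm B's best responses — vs s1: t5 (payoff 3); vs s2: t2 (payoff 6); vs s3: t3 (payoff 6); vs s4: t5 (payoff 6).
The only mutual best response is (s1, t5); neither player gains by switching there.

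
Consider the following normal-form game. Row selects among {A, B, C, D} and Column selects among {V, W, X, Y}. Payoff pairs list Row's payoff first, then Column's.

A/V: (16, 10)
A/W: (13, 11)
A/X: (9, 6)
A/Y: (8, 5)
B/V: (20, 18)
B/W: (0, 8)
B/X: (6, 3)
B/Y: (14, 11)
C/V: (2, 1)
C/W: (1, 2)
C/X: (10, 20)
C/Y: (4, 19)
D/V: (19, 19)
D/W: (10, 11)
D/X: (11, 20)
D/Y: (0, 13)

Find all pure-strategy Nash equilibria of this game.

(A, W), (B, V), and (D, X)

A profile is a Nash equilibrium when each player is best-responding to the other.
Row's best responses — vs V: B (payoff 20); vs W: A (payoff 13); vs X: D (payoff 11); vs Y: B (payoff 14).
Column's best responses — vs A: W (payoff 11); vs B: V (payoff 18); vs C: X (payoff 20); vs D: X (payoff 20).
Mutual best responses occur at (A, W), (B, V), and (D, X); at each, neither player gains by switching.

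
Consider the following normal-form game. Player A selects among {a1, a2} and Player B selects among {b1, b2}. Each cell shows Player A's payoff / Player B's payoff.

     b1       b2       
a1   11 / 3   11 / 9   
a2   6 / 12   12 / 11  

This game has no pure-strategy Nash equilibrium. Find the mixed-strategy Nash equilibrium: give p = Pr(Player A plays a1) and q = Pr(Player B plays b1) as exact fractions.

Each player's mixing probability is pinned down by making the *other* player indifferent.
Player B indifferent between b1 and b2: p·3 + (1−p)·12 = p·9 + (1−p)·11 ⟹ 12 + (-9)p = 11 + (-2)p ⟹ p = 1/7.
Player A indifferent between a1 and a2: q·11 + (1−q)·11 = q·6 + (1−q)·12 ⟹ 11 + 0q = 12 + (-6)q ⟹ q = 1/6.

p = 1/7, q = 1/6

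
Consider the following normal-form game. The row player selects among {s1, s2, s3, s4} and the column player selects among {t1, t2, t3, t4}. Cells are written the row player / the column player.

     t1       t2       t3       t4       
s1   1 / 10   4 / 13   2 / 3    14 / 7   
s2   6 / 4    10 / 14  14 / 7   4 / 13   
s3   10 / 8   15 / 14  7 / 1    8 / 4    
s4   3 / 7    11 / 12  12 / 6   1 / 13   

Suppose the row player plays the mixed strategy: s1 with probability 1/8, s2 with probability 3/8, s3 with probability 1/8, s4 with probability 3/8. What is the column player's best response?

t2

Compute the column player's expected payoff from each pure strategy against the given mix.
t1: (1/8)·10 + (3/8)·4 + (1/8)·8 + (3/8)·7 = 51/8
t2: (1/8)·13 + (3/8)·14 + (1/8)·14 + (3/8)·12 = 105/8
t3: (1/8)·3 + (3/8)·7 + (1/8)·1 + (3/8)·6 = 43/8
t4: (1/8)·7 + (3/8)·13 + (1/8)·4 + (3/8)·13 = 89/8
Highest expected payoff is 105/8, from t2.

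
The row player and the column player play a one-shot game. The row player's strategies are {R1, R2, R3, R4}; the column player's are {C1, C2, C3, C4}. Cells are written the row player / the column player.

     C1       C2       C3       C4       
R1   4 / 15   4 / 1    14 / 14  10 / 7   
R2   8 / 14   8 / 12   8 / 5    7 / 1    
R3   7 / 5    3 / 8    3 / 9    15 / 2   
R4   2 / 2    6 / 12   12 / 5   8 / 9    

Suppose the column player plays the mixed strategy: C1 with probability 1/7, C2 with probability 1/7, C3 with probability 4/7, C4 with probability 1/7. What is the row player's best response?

R1

The row player's best reply maximizes expected payoff against the mix.
R1: (1/7)·4 + (1/7)·4 + (4/7)·14 + (1/7)·10 = 74/7
R2: (1/7)·8 + (1/7)·8 + (4/7)·8 + (1/7)·7 = 55/7
R3: (1/7)·7 + (1/7)·3 + (4/7)·3 + (1/7)·15 = 37/7
R4: (1/7)·2 + (1/7)·6 + (4/7)·12 + (1/7)·8 = 64/7
Highest expected payoff is 74/7, from R1.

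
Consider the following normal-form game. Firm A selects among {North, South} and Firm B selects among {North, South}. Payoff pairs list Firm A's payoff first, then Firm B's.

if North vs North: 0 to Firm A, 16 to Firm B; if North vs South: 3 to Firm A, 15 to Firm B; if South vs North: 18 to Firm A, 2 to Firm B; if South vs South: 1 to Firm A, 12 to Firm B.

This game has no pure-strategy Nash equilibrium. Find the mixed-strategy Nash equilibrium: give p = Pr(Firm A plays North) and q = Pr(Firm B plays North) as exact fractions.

p = 10/11, q = 1/10

In a mixed NE each player is indifferent between their pure strategies, so the opponent's mix sets the indifference.
Firm B indifferent between North and South: p·16 + (1−p)·2 = p·15 + (1−p)·12 ⟹ 2 + 14p = 12 + 3p ⟹ p = 10/11.
Firm A indifferent between North and South: q·0 + (1−q)·3 = q·18 + (1−q)·1 ⟹ 3 + (-3)q = 1 + 17q ⟹ q = 1/10.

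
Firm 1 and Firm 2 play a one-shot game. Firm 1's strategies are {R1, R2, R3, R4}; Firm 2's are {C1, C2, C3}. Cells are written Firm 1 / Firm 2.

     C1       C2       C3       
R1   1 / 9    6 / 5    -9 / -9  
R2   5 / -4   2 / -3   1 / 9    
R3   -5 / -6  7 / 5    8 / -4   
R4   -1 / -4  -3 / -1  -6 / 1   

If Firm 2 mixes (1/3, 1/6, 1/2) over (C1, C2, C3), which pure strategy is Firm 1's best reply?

Compute Firm 1's expected payoff from each pure strategy against the given mix.
R1: (1/3)·1 + (1/6)·6 + (1/2)·(-9) = -19/6
R2: (1/3)·5 + (1/6)·2 + (1/2)·1 = 5/2
R3: (1/3)·(-5) + (1/6)·7 + (1/2)·8 = 7/2
R4: (1/3)·(-1) + (1/6)·(-3) + (1/2)·(-6) = -23/6
Highest expected payoff is 7/2, from R3.

R3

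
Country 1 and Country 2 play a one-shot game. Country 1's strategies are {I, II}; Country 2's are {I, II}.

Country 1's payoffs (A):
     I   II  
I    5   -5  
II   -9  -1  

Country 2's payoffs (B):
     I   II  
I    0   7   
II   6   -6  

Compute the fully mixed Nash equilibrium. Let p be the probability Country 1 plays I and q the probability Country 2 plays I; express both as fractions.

p = 12/19, q = 2/9

Each player's mixing probability is pinned down by making the *other* player indifferent.
Country 2 indifferent between I and II: p·0 + (1−p)·6 = p·7 + (1−p)·(-6) ⟹ 6 + (-6)p = (-6) + 13p ⟹ p = 12/19.
Country 1 indifferent between I and II: q·5 + (1−q)·(-5) = q·(-9) + (1−q)·(-1) ⟹ (-5) + 10q = (-1) + (-8)q ⟹ q = 2/9.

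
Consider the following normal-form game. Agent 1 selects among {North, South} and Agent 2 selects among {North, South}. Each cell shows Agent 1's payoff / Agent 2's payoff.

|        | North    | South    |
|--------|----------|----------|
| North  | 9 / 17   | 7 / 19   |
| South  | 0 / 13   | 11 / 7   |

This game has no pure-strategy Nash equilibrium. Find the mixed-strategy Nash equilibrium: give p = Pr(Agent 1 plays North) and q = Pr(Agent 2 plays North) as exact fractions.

p = 3/4, q = 4/13

Each player's mixing probability is pinned down by making the *other* player indifferent.
Agent 2 indifferent between North and South: p·17 + (1−p)·13 = p·19 + (1−p)·7 ⟹ 13 + 4p = 7 + 12p ⟹ p = 3/4.
Agent 1 indifferent between North and South: q·9 + (1−q)·7 = q·0 + (1−q)·11 ⟹ 7 + 2q = 11 + (-11)q ⟹ q = 4/13.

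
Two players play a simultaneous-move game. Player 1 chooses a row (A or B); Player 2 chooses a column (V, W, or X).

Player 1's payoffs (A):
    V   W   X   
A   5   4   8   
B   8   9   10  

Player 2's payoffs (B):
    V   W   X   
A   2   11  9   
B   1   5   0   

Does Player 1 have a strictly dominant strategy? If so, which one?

Check whether one of Player 1's strategies beats all alternatives regardless of what the opponent does.
B strictly dominates: vs V: 8 > 5; vs W: 9 > 4; vs X: 10 > 8.

B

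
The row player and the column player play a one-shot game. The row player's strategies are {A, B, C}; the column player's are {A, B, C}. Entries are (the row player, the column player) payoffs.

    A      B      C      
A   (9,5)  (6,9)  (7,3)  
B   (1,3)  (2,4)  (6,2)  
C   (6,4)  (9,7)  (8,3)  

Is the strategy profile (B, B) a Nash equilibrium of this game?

No

Holding the column player at B: the row player gets 2 from B but could get 9 by switching to C. The row player has a profitable deviation.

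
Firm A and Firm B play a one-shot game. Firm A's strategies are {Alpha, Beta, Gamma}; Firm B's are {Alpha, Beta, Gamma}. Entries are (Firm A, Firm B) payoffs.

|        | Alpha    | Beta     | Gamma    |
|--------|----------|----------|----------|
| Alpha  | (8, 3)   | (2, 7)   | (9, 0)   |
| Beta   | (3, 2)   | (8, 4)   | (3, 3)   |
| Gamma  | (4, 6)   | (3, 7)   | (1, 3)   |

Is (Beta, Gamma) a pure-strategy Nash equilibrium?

No

Holding Firm B at Gamma: Firm A gets 3 from Beta but could get 9 by switching to Alpha. Firm A has a profitable deviation.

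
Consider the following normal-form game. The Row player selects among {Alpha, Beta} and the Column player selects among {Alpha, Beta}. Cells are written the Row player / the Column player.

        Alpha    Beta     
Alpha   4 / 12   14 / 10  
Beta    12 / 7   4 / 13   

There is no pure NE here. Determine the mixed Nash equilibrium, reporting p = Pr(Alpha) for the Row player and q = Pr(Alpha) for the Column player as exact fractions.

In a mixed NE each player is indifferent between their pure strategies, so the opponent's mix sets the indifference.
The Column player indifferent between Alpha and Beta: p·12 + (1−p)·7 = p·10 + (1−p)·13 ⟹ 7 + 5p = 13 + (-3)p ⟹ p = 3/4.
The Row player indifferent between Alpha and Beta: q·4 + (1−q)·14 = q·12 + (1−q)·4 ⟹ 14 + (-10)q = 4 + 8q ⟹ q = 5/9.

p = 3/4, q = 5/9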